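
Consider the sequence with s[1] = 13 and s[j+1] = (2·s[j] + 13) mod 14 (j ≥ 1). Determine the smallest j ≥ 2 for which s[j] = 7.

We have s[1] = 13; s[2] = 11; s[3] = 7; s[4] = 13.
Since s[4] = s[1] = 13, the sequence is periodic with period 3.
The value 7 first appears (with j ≥ 2) at s[3].

3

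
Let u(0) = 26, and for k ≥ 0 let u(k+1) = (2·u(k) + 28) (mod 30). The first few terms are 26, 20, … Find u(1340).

We have u(0) = 26, u(1) = 20, u(2) = 8, u(3) = 14, u(4) = 26.
Since u(4) = u(0) = 26, the sequence is periodic with period 4.
(1340 - 0) mod 4 = 0, so u(1340) = u(0) = 26.

26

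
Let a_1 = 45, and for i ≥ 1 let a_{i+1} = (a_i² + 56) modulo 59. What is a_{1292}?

We have a_1 = 45, a_2 = 16, a_3 = 17, a_4 = 50, a_5 = 19, a_6 = 4, a_7 = 13, a_8 = 48, a_9 = 0, a_{10} = 56, a_{11} = 6, a_{12} = 33, a_{13} = 24, a_{14} = 42, a_{15} = 50.
Since a_{15} = a_4 = 50, the sequence is eventually periodic: after a pre-period of length 3 it cycles with period 11.
For i ≥ 4, a_i depends only on (i - 4) mod 11. (1292 - 4) mod 11 = 1, so a_{1292} = a_5 = 19.

19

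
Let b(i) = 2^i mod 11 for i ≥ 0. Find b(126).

We have b(0) = 1; b(1) = 2; b(2) = 4; b(3) = 8; b(4) = 5; b(5) = 10; b(6) = 9; b(7) = 7; b(8) = 3; b(9) = 6; b(10) = 1.
Since b(10) = b(0) = 1, the sequence is periodic with period 10.
So b(126) = b(0 + ((126-0) mod 10)) = b(6) = 9.

9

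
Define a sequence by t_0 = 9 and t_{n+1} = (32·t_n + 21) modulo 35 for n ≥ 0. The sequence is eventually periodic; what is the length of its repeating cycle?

3

t_0 = 9,  t_1 = 29,  t_2 = 4,  t_3 = 9.
The sequence repeats with period 3.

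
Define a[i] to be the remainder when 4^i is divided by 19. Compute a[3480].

11

We have a[1] = 4,  a[2] = 16,  a[3] = 7,  a[4] = 9,  a[5] = 17,  a[6] = 11,  a[7] = 6,  a[8] = 5,  a[9] = 1,  a[10] = 4.
The sequence repeats with period 9.
So a[3480] = a[1 + ((3480-1) mod 9)] = a[6] = 11.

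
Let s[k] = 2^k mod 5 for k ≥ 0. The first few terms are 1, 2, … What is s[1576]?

s[0] = 1, s[1] = 2, s[2] = 4, s[3] = 3, s[4] = 1.
The sequence repeats with period 4.
(1576 - 0) mod 4 = 0, so s[1576] = s[0] = 1.

1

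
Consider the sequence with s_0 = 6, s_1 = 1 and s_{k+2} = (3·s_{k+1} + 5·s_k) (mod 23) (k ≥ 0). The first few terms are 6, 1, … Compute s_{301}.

6

Listing terms: s_0 = 6; s_1 = 1; s_2 = 10; s_3 = 12; s_4 = 17; s_5 = 19; s_6 = 4; s_7 = 15; s_8 = 19; s_9 = 17; s_{10} = 8; s_{11} = 17; s_{12} = 22; s_{13} = 13; s_{14} = 11; s_{15} = 6; s_{16} = 4; s_{17} = 19; s_{18} = 8; s_{19} = 4; s_{20} = 6; s_{21} = 15; s_{22} = 6; s_{23} = 1.
Since (s_{22}, s_{23}) = (s_0, s_1) = (6, 1) (two consecutive terms determine the rest), the sequence is periodic with period 22.
So s_{301} = s_{0 + ((301-0) mod 22)} = s_{15} = 6.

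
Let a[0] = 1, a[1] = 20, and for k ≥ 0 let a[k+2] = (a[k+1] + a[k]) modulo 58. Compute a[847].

36

a[0] = 1; a[1] = 20; a[2] = 21; a[3] = 41; a[4] = 4; a[5] = 45; a[6] = 49; a[7] = 36; a[8] = 27; a[9] = 5; a[10] = 32; a[11] = 37; a[12] = 11; a[13] = 48; a[14] = 1; a[15] = 49; a[16] = 50; a[17] = 41; a[18] = 33; a[19] = 16; a[20] = 49; a[21] = 7; a[22] = 56; a[23] = 5; a[24] = 3; a[25] = 8; a[26] = 11; a[27] = 19; a[28] = 30; a[29] = 49; a[30] = 21; a[31] = 12; a[32] = 33; a[33] = 45; a[34] = 20; a[35] = 7; a[36] = 27; a[37] = 34; a[38] = 3; a[39] = 37; a[40] = 40; a[41] = 19; a[42] = 1; a[43] = 20.
Since (a[42], a[43]) = (a[0], a[1]) = (1, 20) (two consecutive terms determine the rest), the sequence is periodic with period 42.
(847 - 0) mod 42 = 7, so a[847] = a[7] = 36.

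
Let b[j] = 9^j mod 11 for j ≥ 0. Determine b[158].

b[0] = 1, b[1] = 9, b[2] = 4, b[3] = 3, b[4] = 5, b[5] = 1.
Since b[5] = b[0] = 1, the sequence is periodic with period 5.
So b[158] = b[0 + ((158-0) mod 5)] = b[3] = 3.

3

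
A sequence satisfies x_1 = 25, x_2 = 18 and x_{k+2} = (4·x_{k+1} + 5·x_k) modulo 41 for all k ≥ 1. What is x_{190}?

Computing terms: x_1 = 25; x_2 = 18; x_3 = 33; x_4 = 17; x_5 = 28; x_6 = 33; x_7 = 26; x_8 = 23; x_9 = 17; x_{10} = 19; x_{11} = 38; x_{12} = 1; x_{13} = 30; x_{14} = 2; x_{15} = 35; x_{16} = 27; x_{17} = 37; x_{18} = 37; x_{19} = 5; x_{20} = 0; x_{21} = 25; x_{22} = 18.
The sequence repeats with period 20.
So x_{190} = x_{1 + ((190-1) mod 20)} = x_{10} = 19.

19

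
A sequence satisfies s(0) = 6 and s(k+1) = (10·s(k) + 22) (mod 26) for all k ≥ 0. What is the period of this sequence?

6

Computing terms: s(0) = 6, s(1) = 4, s(2) = 10, s(3) = 18, s(4) = 20, s(5) = 14, s(6) = 6.
Since s(6) = s(0) = 6, the sequence is periodic with period 6.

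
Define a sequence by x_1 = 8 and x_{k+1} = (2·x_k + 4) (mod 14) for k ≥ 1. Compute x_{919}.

8

Computing terms: x_1 = 8, x_2 = 6, x_3 = 2, x_4 = 8.
The sequence repeats with period 3.
(919 - 1) mod 3 = 0, so x_{919} = x_1 = 8.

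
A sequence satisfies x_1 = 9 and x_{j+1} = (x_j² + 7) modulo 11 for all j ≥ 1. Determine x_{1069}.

10

Listing terms: x_1 = 9; x_2 = 0; x_3 = 7; x_4 = 1; x_5 = 8; x_6 = 5; x_7 = 10; x_8 = 8.
Since x_8 = x_5 = 8, the sequence is eventually periodic: after a pre-period of length 4 it cycles with period 3.
For j ≥ 5, x_j depends only on (j - 5) mod 3. (1069 - 5) mod 3 = 2, so x_{1069} = x_7 = 10.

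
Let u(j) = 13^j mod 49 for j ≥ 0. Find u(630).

We have u(0) = 1; u(1) = 13; u(2) = 22; u(3) = 41; u(4) = 43; u(5) = 20; u(6) = 15; u(7) = 48; u(8) = 36; u(9) = 27; u(10) = 8; u(11) = 6; u(12) = 29; u(13) = 34; u(14) = 1.
The sequence repeats with period 14.
(630 - 0) mod 14 = 0, so u(630) = u(0) = 1.

1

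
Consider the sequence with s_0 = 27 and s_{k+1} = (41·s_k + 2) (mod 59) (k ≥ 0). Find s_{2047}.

We have s_0 = 27, s_1 = 47, s_2 = 41, s_3 = 31, s_4 = 34, s_5 = 39, s_6 = 8, s_7 = 35, s_8 = 21, s_9 = 37, s_{10} = 44, s_{11} = 36, s_{12} = 3, s_{13} = 7, s_{14} = 53, s_{15} = 51, s_{16} = 28, s_{17} = 29, s_{18} = 11, s_{19} = 40, s_{20} = 49, s_{21} = 5, s_{22} = 30, s_{23} = 52, s_{24} = 10, s_{25} = 58, s_{26} = 20, s_{27} = 55, s_{28} = 15, s_{29} = 27.
Since s_{29} = s_0 = 27, the sequence is periodic with period 29.
So s_{2047} = s_{0 + ((2047-0) mod 29)} = s_{17} = 29.

29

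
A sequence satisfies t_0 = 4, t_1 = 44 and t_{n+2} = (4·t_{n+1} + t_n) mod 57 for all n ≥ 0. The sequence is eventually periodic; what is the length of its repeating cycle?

24

Listing terms: t_0 = 4,  t_1 = 44,  t_2 = 9,  t_3 = 23,  t_4 = 44,  t_5 = 28,  t_6 = 42,  t_7 = 25,  t_8 = 28,  t_9 = 23,  t_{10} = 6,  t_{11} = 47,  t_{12} = 23,  t_{13} = 25,  t_{14} = 9,  t_{15} = 4,  t_{16} = 25,  t_{17} = 47,  t_{18} = 42,  t_{19} = 44,  t_{20} = 47,  t_{21} = 4,  t_{22} = 6,  t_{23} = 28,  t_{24} = 4,  t_{25} = 44.
Since (t_{24}, t_{25}) = (t_0, t_1) = (4, 44) (two consecutive terms determine the rest), the sequence is periodic with period 24.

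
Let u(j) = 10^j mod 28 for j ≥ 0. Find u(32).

16

We have u(0) = 1, u(1) = 10, u(2) = 16, u(3) = 20, u(4) = 4, u(5) = 12, u(6) = 8, u(7) = 24, u(8) = 16.
Since u(8) = u(2) = 16, the sequence is eventually periodic: after a pre-period of length 2 it cycles with period 6.
For j ≥ 2, u(j) depends only on (j - 2) mod 6. (32 - 2) mod 6 = 0, so u(32) = u(2) = 16.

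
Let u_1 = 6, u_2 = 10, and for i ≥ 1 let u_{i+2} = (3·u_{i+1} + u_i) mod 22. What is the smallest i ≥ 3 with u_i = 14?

u_1 = 6, u_2 = 10, u_3 = 14, u_4 = 8, u_5 = 16, u_6 = 12, u_7 = 8, u_8 = 14, u_9 = 6, u_{10} = 10.
The sequence repeats with period 8.
The value 14 first appears (with i ≥ 3) at u_3.

3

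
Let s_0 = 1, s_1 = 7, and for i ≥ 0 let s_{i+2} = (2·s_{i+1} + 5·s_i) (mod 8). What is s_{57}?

7

Listing terms: s_0 = 1, s_1 = 7, s_2 = 3, s_3 = 1, s_4 = 1, s_5 = 7.
Since (s_4, s_5) = (s_0, s_1) = (1, 7) (two consecutive terms determine the rest), the sequence is periodic with period 4.
(57 - 0) mod 4 = 1, so s_{57} = s_1 = 7.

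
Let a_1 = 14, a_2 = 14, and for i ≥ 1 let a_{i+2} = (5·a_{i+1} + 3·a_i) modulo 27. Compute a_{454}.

a_1 = 14, a_2 = 14, a_3 = 4, a_4 = 8, a_5 = 25, a_6 = 14, a_7 = 10, a_8 = 11, a_9 = 4, a_{10} = 26, a_{11} = 7, a_{12} = 5, a_{13} = 19, a_{14} = 2, a_{15} = 13, a_{16} = 17, a_{17} = 16, a_{18} = 23, a_{19} = 1, a_{20} = 20, a_{21} = 22, a_{22} = 8, a_{23} = 25.
Since (a_{22}, a_{23}) = (a_4, a_5) = (8, 25) (two consecutive terms determine the rest), the sequence is eventually periodic: after a pre-period of length 3 it cycles with period 18.
For i ≥ 4, a_i depends only on (i - 4) mod 18. (454 - 4) mod 18 = 0, so a_{454} = a_4 = 8.

8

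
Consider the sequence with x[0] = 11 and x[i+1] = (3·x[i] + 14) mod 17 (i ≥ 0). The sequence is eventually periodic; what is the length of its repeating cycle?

16

We have x[0] = 11; x[1] = 13; x[2] = 2; x[3] = 3; x[4] = 6; x[5] = 15; x[6] = 8; x[7] = 4; x[8] = 9; x[9] = 7; x[10] = 1; x[11] = 0; x[12] = 14; x[13] = 5; x[14] = 12; x[15] = 16; x[16] = 11.
Since x[16] = x[0] = 11, the sequence is periodic with period 16.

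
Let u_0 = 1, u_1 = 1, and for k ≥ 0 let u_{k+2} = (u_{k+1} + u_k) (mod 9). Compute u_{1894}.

1

Listing terms: u_0 = 1, u_1 = 1, u_2 = 2, u_3 = 3, u_4 = 5, u_5 = 8, u_6 = 4, u_7 = 3, u_8 = 7, u_9 = 1, u_{10} = 8, u_{11} = 0, u_{12} = 8, u_{13} = 8, u_{14} = 7, u_{15} = 6, u_{16} = 4, u_{17} = 1, u_{18} = 5, u_{19} = 6, u_{20} = 2, u_{21} = 8, u_{22} = 1, u_{23} = 0, u_{24} = 1, u_{25} = 1.
Since (u_{24}, u_{25}) = (u_0, u_1) = (1, 1) (two consecutive terms determine the rest), the sequence is periodic with period 24.
So u_{1894} = u_{0 + ((1894-0) mod 24)} = u_{22} = 1.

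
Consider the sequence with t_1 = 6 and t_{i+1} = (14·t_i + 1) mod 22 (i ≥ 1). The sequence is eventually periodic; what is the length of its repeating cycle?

We have t_1 = 6; t_2 = 19; t_3 = 3; t_4 = 21; t_5 = 9; t_6 = 17; t_7 = 19.
Since t_7 = t_2 = 19, the sequence is eventually periodic: after a pre-period of length 1 it cycles with period 5.

5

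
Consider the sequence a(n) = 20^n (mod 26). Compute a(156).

14

Computing terms: a(1) = 20,  a(2) = 10,  a(3) = 18,  a(4) = 22,  a(5) = 24,  a(6) = 12,  a(7) = 6,  a(8) = 16,  a(9) = 8,  a(10) = 4,  a(11) = 2,  a(12) = 14,  a(13) = 20.
The sequence repeats with period 12.
(156 - 1) mod 12 = 11, so a(156) = a(12) = 14.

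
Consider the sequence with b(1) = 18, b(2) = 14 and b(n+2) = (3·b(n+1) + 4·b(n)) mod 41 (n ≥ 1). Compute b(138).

9

b(1) = 18,  b(2) = 14,  b(3) = 32,  b(4) = 29,  b(5) = 10,  b(6) = 23,  b(7) = 27,  b(8) = 9,  b(9) = 12,  b(10) = 31,  b(11) = 18,  b(12) = 14.
The sequence repeats with period 10.
So b(138) = b(1 + ((138-1) mod 10)) = b(8) = 9.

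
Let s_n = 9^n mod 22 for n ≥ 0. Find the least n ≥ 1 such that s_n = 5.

Listing terms: s_0 = 1; s_1 = 9; s_2 = 15; s_3 = 3; s_4 = 5; s_5 = 1.
The sequence repeats with period 5.
The value 5 first appears (with n ≥ 1) at s_4.

4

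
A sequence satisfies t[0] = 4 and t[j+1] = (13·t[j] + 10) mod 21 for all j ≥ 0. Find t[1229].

t[0] = 4,  t[1] = 20,  t[2] = 18,  t[3] = 13,  t[4] = 11,  t[5] = 6,  t[6] = 4.
Since t[6] = t[0] = 4, the sequence is periodic with period 6.
So t[1229] = t[0 + ((1229-0) mod 6)] = t[5] = 6.

6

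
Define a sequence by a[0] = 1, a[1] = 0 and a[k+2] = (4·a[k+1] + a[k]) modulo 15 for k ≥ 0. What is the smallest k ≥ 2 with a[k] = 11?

Computing terms: a[0] = 1; a[1] = 0; a[2] = 1; a[3] = 4; a[4] = 2; a[5] = 12; a[6] = 5; a[7] = 2; a[8] = 13; a[9] = 9; a[10] = 4; a[11] = 10; a[12] = 14; a[13] = 6; a[14] = 8; a[15] = 8; a[16] = 10; a[17] = 3; a[18] = 7; a[19] = 1; a[20] = 11; a[21] = 0; a[22] = 11; a[23] = 14; a[24] = 7; a[25] = 12; a[26] = 10; a[27] = 7; a[28] = 8; a[29] = 9; a[30] = 14; a[31] = 5; a[32] = 4; a[33] = 6; a[34] = 13; a[35] = 13; a[36] = 5; a[37] = 3; a[38] = 2; a[39] = 11; a[40] = 1; a[41] = 0.
The sequence repeats with period 40.
The value 11 first appears (with k ≥ 2) at a[20].

20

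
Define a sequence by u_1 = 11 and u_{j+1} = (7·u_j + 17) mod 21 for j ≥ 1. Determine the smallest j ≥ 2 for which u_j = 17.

4

Computing terms: u_1 = 11,  u_2 = 10,  u_3 = 3,  u_4 = 17,  u_5 = 10.
Since u_5 = u_2 = 10, the sequence is eventually periodic: after a pre-period of length 1 it cycles with period 3.
The value 17 first appears (with j ≥ 2) at u_4.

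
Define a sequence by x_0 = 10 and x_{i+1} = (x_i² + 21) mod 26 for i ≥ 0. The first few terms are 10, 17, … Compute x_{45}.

Listing terms: x_0 = 10,  x_1 = 17,  x_2 = 24,  x_3 = 25,  x_4 = 22,  x_5 = 11,  x_6 = 12,  x_7 = 9,  x_8 = 24.
Since x_8 = x_2 = 24, the sequence is eventually periodic: after a pre-period of length 2 it cycles with period 6.
For i ≥ 2, x_i depends only on (i - 2) mod 6. (45 - 2) mod 6 = 1, so x_{45} = x_3 = 25.

25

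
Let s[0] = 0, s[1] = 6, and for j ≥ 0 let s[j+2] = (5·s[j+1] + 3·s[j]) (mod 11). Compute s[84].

6

s[0] = 0, s[1] = 6, s[2] = 8, s[3] = 3, s[4] = 6, s[5] = 6, s[6] = 4, s[7] = 5, s[8] = 4, s[9] = 2, s[10] = 0, s[11] = 6.
The sequence repeats with period 10.
So s[84] = s[0 + ((84-0) mod 10)] = s[4] = 6.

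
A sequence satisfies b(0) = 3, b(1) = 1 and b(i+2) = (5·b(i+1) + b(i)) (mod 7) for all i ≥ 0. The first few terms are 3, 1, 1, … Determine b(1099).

1

b(0) = 3; b(1) = 1; b(2) = 1; b(3) = 6; b(4) = 3; b(5) = 0; b(6) = 3; b(7) = 1.
The sequence repeats with period 6.
So b(1099) = b(0 + ((1099-0) mod 6)) = b(1) = 1.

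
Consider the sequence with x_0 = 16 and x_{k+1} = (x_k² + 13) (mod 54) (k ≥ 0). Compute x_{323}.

5

Computing terms: x_0 = 16, x_1 = 53, x_2 = 14, x_3 = 47, x_4 = 8, x_5 = 23, x_6 = 2, x_7 = 17, x_8 = 32, x_9 = 11, x_{10} = 26, x_{11} = 41, x_{12} = 20, x_{13} = 35, x_{14} = 50, x_{15} = 29, x_{16} = 44, x_{17} = 5, x_{18} = 38, x_{19} = 53.
Since x_{19} = x_1 = 53, the sequence is eventually periodic: after a pre-period of length 1 it cycles with period 18.
For k ≥ 1, x_k depends only on (k - 1) mod 18. (323 - 1) mod 18 = 16, so x_{323} = x_{17} = 5.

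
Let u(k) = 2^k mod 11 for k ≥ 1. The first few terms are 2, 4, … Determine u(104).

5

We have u(1) = 2, u(2) = 4, u(3) = 8, u(4) = 5, u(5) = 10, u(6) = 9, u(7) = 7, u(8) = 3, u(9) = 6, u(10) = 1, u(11) = 2.
The sequence repeats with period 10.
(104 - 1) mod 10 = 3, so u(104) = u(4) = 5.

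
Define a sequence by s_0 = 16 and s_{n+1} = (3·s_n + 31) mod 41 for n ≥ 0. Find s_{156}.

Computing terms: s_0 = 16, s_1 = 38, s_2 = 22, s_3 = 15, s_4 = 35, s_5 = 13, s_6 = 29, s_7 = 36, s_8 = 16.
The sequence repeats with period 8.
(156 - 0) mod 8 = 4, so s_{156} = s_4 = 35.

35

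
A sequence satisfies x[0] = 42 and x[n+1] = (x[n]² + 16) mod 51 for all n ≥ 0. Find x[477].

29

We have x[0] = 42,  x[1] = 46,  x[2] = 41,  x[3] = 14,  x[4] = 8,  x[5] = 29,  x[6] = 41.
Since x[6] = x[2] = 41, the sequence is eventually periodic: after a pre-period of length 2 it cycles with period 4.
For n ≥ 2, x[n] depends only on (n - 2) mod 4. (477 - 2) mod 4 = 3, so x[477] = x[5] = 29.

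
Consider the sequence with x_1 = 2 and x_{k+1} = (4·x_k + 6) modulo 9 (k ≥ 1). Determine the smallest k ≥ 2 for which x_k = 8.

Computing terms: x_1 = 2,  x_2 = 5,  x_3 = 8,  x_4 = 2.
The sequence repeats with period 3.
The value 8 first appears (with k ≥ 2) at x_3.

3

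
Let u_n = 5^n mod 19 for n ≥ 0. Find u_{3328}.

16

Computing terms: u_0 = 1,  u_1 = 5,  u_2 = 6,  u_3 = 11,  u_4 = 17,  u_5 = 9,  u_6 = 7,  u_7 = 16,  u_8 = 4,  u_9 = 1.
Since u_9 = u_0 = 1, the sequence is periodic with period 9.
(3328 - 0) mod 9 = 7, so u_{3328} = u_7 = 16.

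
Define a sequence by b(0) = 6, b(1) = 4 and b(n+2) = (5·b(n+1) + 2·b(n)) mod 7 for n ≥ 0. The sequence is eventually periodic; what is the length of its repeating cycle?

48

We have b(0) = 6; b(1) = 4; b(2) = 4; b(3) = 0; b(4) = 1; b(5) = 5; b(6) = 6; b(7) = 5; b(8) = 2; b(9) = 6; b(10) = 6; b(11) = 0; b(12) = 5; b(13) = 4; b(14) = 2; b(15) = 4; b(16) = 3; b(17) = 2; b(18) = 2; b(19) = 0; b(20) = 4; b(21) = 6; b(22) = 3; b(23) = 6; b(24) = 1; b(25) = 3; b(26) = 3; b(27) = 0; b(28) = 6; b(29) = 2; b(30) = 1; b(31) = 2; b(32) = 5; b(33) = 1; b(34) = 1; b(35) = 0; b(36) = 2; b(37) = 3; b(38) = 5; b(39) = 3; b(40) = 4; b(41) = 5; b(42) = 5; b(43) = 0; b(44) = 3; b(45) = 1; b(46) = 4; b(47) = 1; b(48) = 6; b(49) = 4.
Since (b(48), b(49)) = (b(0), b(1)) = (6, 4) (two consecutive terms determine the rest), the sequence is periodic with period 48.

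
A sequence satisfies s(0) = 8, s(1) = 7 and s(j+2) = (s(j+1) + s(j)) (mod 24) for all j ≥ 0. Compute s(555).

Listing terms: s(0) = 8; s(1) = 7; s(2) = 15; s(3) = 22; s(4) = 13; s(5) = 11; s(6) = 0; s(7) = 11; s(8) = 11; s(9) = 22; s(10) = 9; s(11) = 7; s(12) = 16; s(13) = 23; s(14) = 15; s(15) = 14; s(16) = 5; s(17) = 19; s(18) = 0; s(19) = 19; s(20) = 19; s(21) = 14; s(22) = 9; s(23) = 23; s(24) = 8; s(25) = 7.
Since (s(24), s(25)) = (s(0), s(1)) = (8, 7) (two consecutive terms determine the rest), the sequence is periodic with period 24.
So s(555) = s(0 + ((555-0) mod 24)) = s(3) = 22.

22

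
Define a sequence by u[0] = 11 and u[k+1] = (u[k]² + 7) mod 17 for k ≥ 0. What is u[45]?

16

We have u[0] = 11,  u[1] = 9,  u[2] = 3,  u[3] = 16,  u[4] = 8,  u[5] = 3.
Since u[5] = u[2] = 3, the sequence is eventually periodic: after a pre-period of length 2 it cycles with period 3.
For k ≥ 2, u[k] depends only on (k - 2) mod 3. (45 - 2) mod 3 = 1, so u[45] = u[3] = 16.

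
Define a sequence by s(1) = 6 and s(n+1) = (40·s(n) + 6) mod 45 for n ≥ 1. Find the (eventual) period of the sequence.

3

Listing terms: s(1) = 6, s(2) = 21, s(3) = 36, s(4) = 6.
Since s(4) = s(1) = 6, the sequence is periodic with period 3.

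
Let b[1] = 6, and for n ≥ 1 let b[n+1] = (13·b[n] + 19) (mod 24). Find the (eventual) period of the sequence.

Listing terms: b[1] = 6; b[2] = 1; b[3] = 8; b[4] = 3; b[5] = 10; b[6] = 5; b[7] = 12; b[8] = 7; b[9] = 14; b[10] = 9; b[11] = 16; b[12] = 11; b[13] = 18; b[14] = 13; b[15] = 20; b[16] = 15; b[17] = 22; b[18] = 17; b[19] = 0; b[20] = 19; b[21] = 2; b[22] = 21; b[23] = 4; b[24] = 23; b[25] = 6.
Since b[25] = b[1] = 6, the sequence is periodic with period 24.

24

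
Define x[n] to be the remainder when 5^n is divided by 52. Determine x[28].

Computing terms: x[1] = 5; x[2] = 25; x[3] = 21; x[4] = 1; x[5] = 5.
Since x[5] = x[1] = 5, the sequence is periodic with period 4.
(28 - 1) mod 4 = 3, so x[28] = x[4] = 1.

1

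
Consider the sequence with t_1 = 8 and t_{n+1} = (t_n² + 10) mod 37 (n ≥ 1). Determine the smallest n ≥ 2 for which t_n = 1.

9

We have t_1 = 8, t_2 = 0, t_3 = 10, t_4 = 36, t_5 = 11, t_6 = 20, t_7 = 3, t_8 = 19, t_9 = 1, t_{10} = 11.
Since t_{10} = t_5 = 11, the sequence is eventually periodic: after a pre-period of length 4 it cycles with period 5.
The value 1 first appears (with n ≥ 2) at t_9.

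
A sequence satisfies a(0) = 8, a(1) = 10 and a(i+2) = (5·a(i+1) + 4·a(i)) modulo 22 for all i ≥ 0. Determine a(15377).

Listing terms: a(0) = 8; a(1) = 10; a(2) = 16; a(3) = 10; a(4) = 4; a(5) = 16; a(6) = 8; a(7) = 16; a(8) = 2; a(9) = 8; a(10) = 4; a(11) = 8; a(12) = 12; a(13) = 4; a(14) = 2; a(15) = 4; a(16) = 6; a(17) = 2; a(18) = 12; a(19) = 2; a(20) = 14; a(21) = 12; a(22) = 6; a(23) = 12; a(24) = 18; a(25) = 6; a(26) = 14; a(27) = 6; a(28) = 20; a(29) = 14; a(30) = 18; a(31) = 14; a(32) = 10; a(33) = 18; a(34) = 20; a(35) = 18; a(36) = 16; a(37) = 20; a(38) = 10; a(39) = 20; a(40) = 8; a(41) = 10.
Since (a(40), a(41)) = (a(0), a(1)) = (8, 10) (two consecutive terms determine the rest), the sequence is periodic with period 40.
So a(15377) = a(0 + ((15377-0) mod 40)) = a(17) = 2.

2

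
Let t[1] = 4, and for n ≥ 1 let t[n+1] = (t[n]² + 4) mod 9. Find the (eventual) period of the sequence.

3

Computing terms: t[1] = 4; t[2] = 2; t[3] = 8; t[4] = 5; t[5] = 2.
Since t[5] = t[2] = 2, the sequence is eventually periodic: after a pre-period of length 1 it cycles with period 3.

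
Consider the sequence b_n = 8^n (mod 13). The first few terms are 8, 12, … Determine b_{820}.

Computing terms: b_1 = 8, b_2 = 12, b_3 = 5, b_4 = 1, b_5 = 8.
The sequence repeats with period 4.
(820 - 1) mod 4 = 3, so b_{820} = b_4 = 1.

1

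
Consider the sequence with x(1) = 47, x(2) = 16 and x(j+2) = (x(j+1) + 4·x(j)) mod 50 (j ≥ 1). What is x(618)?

x(1) = 47, x(2) = 16, x(3) = 4, x(4) = 18, x(5) = 34, x(6) = 6, x(7) = 42, x(8) = 16, x(9) = 34, x(10) = 48, x(11) = 34, x(12) = 26, x(13) = 12, x(14) = 16, x(15) = 14, x(16) = 28, x(17) = 34, x(18) = 46, x(19) = 32, x(20) = 16, x(21) = 44, x(22) = 8, x(23) = 34, x(24) = 16, x(25) = 2, x(26) = 16, x(27) = 24, x(28) = 38, x(29) = 34, x(30) = 36, x(31) = 22, x(32) = 16, x(33) = 4.
Since (x(32), x(33)) = (x(2), x(3)) = (16, 4) (two consecutive terms determine the rest), the sequence is eventually periodic: after a pre-period of length 1 it cycles with period 30.
For j ≥ 2, x(j) depends only on (j - 2) mod 30. (618 - 2) mod 30 = 16, so x(618) = x(18) = 46.

46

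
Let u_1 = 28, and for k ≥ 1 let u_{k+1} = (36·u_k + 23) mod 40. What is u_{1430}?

Computing terms: u_1 = 28,  u_2 = 31,  u_3 = 19,  u_4 = 27,  u_5 = 35,  u_6 = 3,  u_7 = 11,  u_8 = 19.
Since u_8 = u_3 = 19, the sequence is eventually periodic: after a pre-period of length 2 it cycles with period 5.
For k ≥ 3, u_k depends only on (k - 3) mod 5. (1430 - 3) mod 5 = 2, so u_{1430} = u_5 = 35.

35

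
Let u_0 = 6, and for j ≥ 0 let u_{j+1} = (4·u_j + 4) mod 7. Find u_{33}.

u_0 = 6, u_1 = 0, u_2 = 4, u_3 = 6.
Since u_3 = u_0 = 6, the sequence is periodic with period 3.
(33 - 0) mod 3 = 0, so u_{33} = u_0 = 6.

6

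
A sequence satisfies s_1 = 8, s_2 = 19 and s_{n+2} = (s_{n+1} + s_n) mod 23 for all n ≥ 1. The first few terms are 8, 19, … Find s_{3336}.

Computing terms: s_1 = 8; s_2 = 19; s_3 = 4; s_4 = 0; s_5 = 4; s_6 = 4; s_7 = 8; s_8 = 12; s_9 = 20; s_{10} = 9; s_{11} = 6; s_{12} = 15; s_{13} = 21; s_{14} = 13; s_{15} = 11; s_{16} = 1; s_{17} = 12; s_{18} = 13; s_{19} = 2; s_{20} = 15; s_{21} = 17; s_{22} = 9; s_{23} = 3; s_{24} = 12; s_{25} = 15; s_{26} = 4; s_{27} = 19; s_{28} = 0; s_{29} = 19; s_{30} = 19; s_{31} = 15; s_{32} = 11; s_{33} = 3; s_{34} = 14; s_{35} = 17; s_{36} = 8; s_{37} = 2; s_{38} = 10; s_{39} = 12; s_{40} = 22; s_{41} = 11; s_{42} = 10; s_{43} = 21; s_{44} = 8; s_{45} = 6; s_{46} = 14; s_{47} = 20; s_{48} = 11; s_{49} = 8; s_{50} = 19.
The sequence repeats with period 48.
So s_{3336} = s_{1 + ((3336-1) mod 48)} = s_{24} = 12.

12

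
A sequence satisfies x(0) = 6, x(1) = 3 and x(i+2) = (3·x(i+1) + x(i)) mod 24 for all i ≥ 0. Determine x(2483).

We have x(0) = 6,  x(1) = 3,  x(2) = 15,  x(3) = 0,  x(4) = 15,  x(5) = 21,  x(6) = 6,  x(7) = 15,  x(8) = 3,  x(9) = 0,  x(10) = 3,  x(11) = 9,  x(12) = 6,  x(13) = 3.
Since (x(12), x(13)) = (x(0), x(1)) = (6, 3) (two consecutive terms determine the rest), the sequence is periodic with period 12.
So x(2483) = x(0 + ((2483-0) mod 12)) = x(11) = 9.

9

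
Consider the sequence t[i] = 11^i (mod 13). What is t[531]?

t[0] = 1; t[1] = 11; t[2] = 4; t[3] = 5; t[4] = 3; t[5] = 7; t[6] = 12; t[7] = 2; t[8] = 9; t[9] = 8; t[10] = 10; t[11] = 6; t[12] = 1.
The sequence repeats with period 12.
(531 - 0) mod 12 = 3, so t[531] = t[3] = 5.

5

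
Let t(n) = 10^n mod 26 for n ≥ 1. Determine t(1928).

Computing terms: t(1) = 10, t(2) = 22, t(3) = 12, t(4) = 16, t(5) = 4, t(6) = 14, t(7) = 10.
Since t(7) = t(1) = 10, the sequence is periodic with period 6.
So t(1928) = t(1 + ((1928-1) mod 6)) = t(2) = 22.

22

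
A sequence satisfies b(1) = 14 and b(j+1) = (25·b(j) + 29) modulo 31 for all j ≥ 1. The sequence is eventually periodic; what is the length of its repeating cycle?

Listing terms: b(1) = 14; b(2) = 7; b(3) = 18; b(4) = 14.
Since b(4) = b(1) = 14, the sequence is periodic with period 3.

3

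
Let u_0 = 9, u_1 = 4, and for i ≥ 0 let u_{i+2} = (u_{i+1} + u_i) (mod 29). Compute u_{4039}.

u_0 = 9,  u_1 = 4,  u_2 = 13,  u_3 = 17,  u_4 = 1,  u_5 = 18,  u_6 = 19,  u_7 = 8,  u_8 = 27,  u_9 = 6,  u_{10} = 4,  u_{11} = 10,  u_{12} = 14,  u_{13} = 24,  u_{14} = 9,  u_{15} = 4.
The sequence repeats with period 14.
(4039 - 0) mod 14 = 7, so u_{4039} = u_7 = 8.

8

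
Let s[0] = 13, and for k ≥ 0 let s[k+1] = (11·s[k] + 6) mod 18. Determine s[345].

11

Listing terms: s[0] = 13,  s[1] = 5,  s[2] = 7,  s[3] = 11,  s[4] = 1,  s[5] = 17,  s[6] = 13.
The sequence repeats with period 6.
So s[345] = s[0 + ((345-0) mod 6)] = s[3] = 11.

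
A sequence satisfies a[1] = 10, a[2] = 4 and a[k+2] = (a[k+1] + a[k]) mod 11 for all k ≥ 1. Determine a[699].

5

a[1] = 10, a[2] = 4, a[3] = 3, a[4] = 7, a[5] = 10, a[6] = 6, a[7] = 5, a[8] = 0, a[9] = 5, a[10] = 5, a[11] = 10, a[12] = 4.
Since (a[11], a[12]) = (a[1], a[2]) = (10, 4) (two consecutive terms determine the rest), the sequence is periodic with period 10.
So a[699] = a[1 + ((699-1) mod 10)] = a[9] = 5.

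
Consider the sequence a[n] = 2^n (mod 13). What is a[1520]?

9

Computing terms: a[1] = 2, a[2] = 4, a[3] = 8, a[4] = 3, a[5] = 6, a[6] = 12, a[7] = 11, a[8] = 9, a[9] = 5, a[10] = 10, a[11] = 7, a[12] = 1, a[13] = 2.
Since a[13] = a[1] = 2, the sequence is periodic with period 12.
So a[1520] = a[1 + ((1520-1) mod 12)] = a[8] = 9.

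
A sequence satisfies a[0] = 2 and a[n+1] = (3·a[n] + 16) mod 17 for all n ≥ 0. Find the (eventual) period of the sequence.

16

We have a[0] = 2,  a[1] = 5,  a[2] = 14,  a[3] = 7,  a[4] = 3,  a[5] = 8,  a[6] = 6,  a[7] = 0,  a[8] = 16,  a[9] = 13,  a[10] = 4,  a[11] = 11,  a[12] = 15,  a[13] = 10,  a[14] = 12,  a[15] = 1,  a[16] = 2.
The sequence repeats with period 16.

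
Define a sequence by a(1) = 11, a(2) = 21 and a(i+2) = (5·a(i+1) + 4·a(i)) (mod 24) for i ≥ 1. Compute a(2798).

Listing terms: a(1) = 11, a(2) = 21, a(3) = 5, a(4) = 13, a(5) = 13, a(6) = 21, a(7) = 13, a(8) = 5, a(9) = 5, a(10) = 21, a(11) = 5.
Since (a(10), a(11)) = (a(2), a(3)) = (21, 5) (two consecutive terms determine the rest), the sequence is eventually periodic: after a pre-period of length 1 it cycles with period 8.
For i ≥ 2, a(i) depends only on (i - 2) mod 8. (2798 - 2) mod 8 = 4, so a(2798) = a(6) = 21.

21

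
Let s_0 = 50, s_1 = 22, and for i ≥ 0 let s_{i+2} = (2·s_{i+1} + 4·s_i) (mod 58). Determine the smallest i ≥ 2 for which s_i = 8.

Computing terms: s_0 = 50, s_1 = 22, s_2 = 12, s_3 = 54, s_4 = 40, s_5 = 6, s_6 = 56, s_7 = 20, s_8 = 32, s_9 = 28, s_{10} = 10, s_{11} = 16, s_{12} = 14, s_{13} = 34, s_{14} = 8, s_{15} = 36, s_{16} = 46, s_{17} = 4, s_{18} = 18, s_{19} = 52, s_{20} = 2, s_{21} = 38, s_{22} = 26, s_{23} = 30, s_{24} = 48, s_{25} = 42, s_{26} = 44, s_{27} = 24, s_{28} = 50, s_{29} = 22.
The sequence repeats with period 28.
The value 8 first appears (with i ≥ 2) at s_{14}.

14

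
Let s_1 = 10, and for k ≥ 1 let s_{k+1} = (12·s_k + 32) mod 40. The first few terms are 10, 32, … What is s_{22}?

32

We have s_1 = 10; s_2 = 32; s_3 = 16; s_4 = 24; s_5 = 0; s_6 = 32.
Since s_6 = s_2 = 32, the sequence is eventually periodic: after a pre-period of length 1 it cycles with period 4.
For k ≥ 2, s_k depends only on (k - 2) mod 4. (22 - 2) mod 4 = 0, so s_{22} = s_2 = 32.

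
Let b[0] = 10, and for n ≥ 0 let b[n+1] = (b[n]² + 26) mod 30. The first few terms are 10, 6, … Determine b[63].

0

Computing terms: b[0] = 10; b[1] = 6; b[2] = 2; b[3] = 0; b[4] = 26; b[5] = 12; b[6] = 20; b[7] = 6.
Since b[7] = b[1] = 6, the sequence is eventually periodic: after a pre-period of length 1 it cycles with period 6.
For n ≥ 1, b[n] depends only on (n - 1) mod 6. (63 - 1) mod 6 = 2, so b[63] = b[3] = 0.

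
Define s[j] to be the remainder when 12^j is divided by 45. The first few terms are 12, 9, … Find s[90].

9

Computing terms: s[1] = 12,  s[2] = 9,  s[3] = 18,  s[4] = 36,  s[5] = 27,  s[6] = 9.
Since s[6] = s[2] = 9, the sequence is eventually periodic: after a pre-period of length 1 it cycles with period 4.
For j ≥ 2, s[j] depends only on (j - 2) mod 4. (90 - 2) mod 4 = 0, so s[90] = s[2] = 9.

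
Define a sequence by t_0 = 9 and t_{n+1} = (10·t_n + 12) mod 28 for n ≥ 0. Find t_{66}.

Computing terms: t_0 = 9,  t_1 = 18,  t_2 = 24,  t_3 = 0,  t_4 = 12,  t_5 = 20,  t_6 = 16,  t_7 = 4,  t_8 = 24.
Since t_8 = t_2 = 24, the sequence is eventually periodic: after a pre-period of length 2 it cycles with period 6.
For n ≥ 2, t_n depends only on (n - 2) mod 6. (66 - 2) mod 6 = 4, so t_{66} = t_6 = 16.

16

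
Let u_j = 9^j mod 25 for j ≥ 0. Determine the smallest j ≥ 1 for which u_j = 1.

10

u_0 = 1,  u_1 = 9,  u_2 = 6,  u_3 = 4,  u_4 = 11,  u_5 = 24,  u_6 = 16,  u_7 = 19,  u_8 = 21,  u_9 = 14,  u_{10} = 1.
The sequence repeats with period 10.
The value 1 next appears (with j ≥ 1) at u_{10}.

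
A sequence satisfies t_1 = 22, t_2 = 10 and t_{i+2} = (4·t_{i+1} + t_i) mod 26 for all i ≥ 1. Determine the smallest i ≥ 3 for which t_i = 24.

t_1 = 22; t_2 = 10; t_3 = 10; t_4 = 24; t_5 = 2; t_6 = 6; t_7 = 0; t_8 = 6; t_9 = 24; t_{10} = 24; t_{11} = 16; t_{12} = 10; t_{13} = 4; t_{14} = 0; t_{15} = 4; t_{16} = 16; t_{17} = 16; t_{18} = 2; t_{19} = 24; t_{20} = 20; t_{21} = 0; t_{22} = 20; t_{23} = 2; t_{24} = 2; t_{25} = 10; t_{26} = 16; t_{27} = 22; t_{28} = 0; t_{29} = 22; t_{30} = 10.
The sequence repeats with period 28.
The value 24 first appears (with i ≥ 3) at t_4.

4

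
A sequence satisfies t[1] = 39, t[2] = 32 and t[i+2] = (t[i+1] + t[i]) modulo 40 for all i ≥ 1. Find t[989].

t[1] = 39; t[2] = 32; t[3] = 31; t[4] = 23; t[5] = 14; t[6] = 37; t[7] = 11; t[8] = 8; t[9] = 19; t[10] = 27; t[11] = 6; t[12] = 33; t[13] = 39; t[14] = 32.
The sequence repeats with period 12.
(989 - 1) mod 12 = 4, so t[989] = t[5] = 14.

14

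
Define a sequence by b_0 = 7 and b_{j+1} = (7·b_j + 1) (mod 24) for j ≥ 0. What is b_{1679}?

Computing terms: b_0 = 7,  b_1 = 2,  b_2 = 15,  b_3 = 10,  b_4 = 23,  b_5 = 18,  b_6 = 7.
The sequence repeats with period 6.
So b_{1679} = b_{0 + ((1679-0) mod 6)} = b_5 = 18.

18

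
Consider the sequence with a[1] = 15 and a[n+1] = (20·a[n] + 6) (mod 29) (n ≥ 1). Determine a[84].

Listing terms: a[1] = 15; a[2] = 16; a[3] = 7; a[4] = 1; a[5] = 26; a[6] = 4; a[7] = 28; a[8] = 15.
The sequence repeats with period 7.
(84 - 1) mod 7 = 6, so a[84] = a[7] = 28.

28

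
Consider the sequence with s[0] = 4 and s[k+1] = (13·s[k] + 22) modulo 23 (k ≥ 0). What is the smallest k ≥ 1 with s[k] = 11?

10

We have s[0] = 4,  s[1] = 5,  s[2] = 18,  s[3] = 3,  s[4] = 15,  s[5] = 10,  s[6] = 14,  s[7] = 20,  s[8] = 6,  s[9] = 8,  s[10] = 11,  s[11] = 4.
Since s[11] = s[0] = 4, the sequence is periodic with period 11.
The value 11 first appears (with k ≥ 1) at s[10].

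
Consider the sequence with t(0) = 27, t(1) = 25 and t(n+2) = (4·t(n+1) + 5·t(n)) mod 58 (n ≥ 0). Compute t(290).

Listing terms: t(0) = 27,  t(1) = 25,  t(2) = 3,  t(3) = 21,  t(4) = 41,  t(5) = 37,  t(6) = 5,  t(7) = 31,  t(8) = 33,  t(9) = 55,  t(10) = 37,  t(11) = 17,  t(12) = 21,  t(13) = 53,  t(14) = 27,  t(15) = 25.
The sequence repeats with period 14.
So t(290) = t(0 + ((290-0) mod 14)) = t(10) = 37.

37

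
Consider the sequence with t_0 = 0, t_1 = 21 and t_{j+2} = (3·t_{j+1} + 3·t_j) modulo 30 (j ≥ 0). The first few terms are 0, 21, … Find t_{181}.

21

Listing terms: t_0 = 0, t_1 = 21, t_2 = 3, t_3 = 12, t_4 = 15, t_5 = 21, t_6 = 18, t_7 = 27, t_8 = 15, t_9 = 6, t_{10} = 3, t_{11} = 27, t_{12} = 0, t_{13} = 21.
The sequence repeats with period 12.
(181 - 0) mod 12 = 1, so t_{181} = t_1 = 21.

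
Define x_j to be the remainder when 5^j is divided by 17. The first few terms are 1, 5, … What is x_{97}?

5

We have x_0 = 1,  x_1 = 5,  x_2 = 8,  x_3 = 6,  x_4 = 13,  x_5 = 14,  x_6 = 2,  x_7 = 10,  x_8 = 16,  x_9 = 12,  x_{10} = 9,  x_{11} = 11,  x_{12} = 4,  x_{13} = 3,  x_{14} = 15,  x_{15} = 7,  x_{16} = 1.
The sequence repeats with period 16.
(97 - 0) mod 16 = 1, so x_{97} = x_1 = 5.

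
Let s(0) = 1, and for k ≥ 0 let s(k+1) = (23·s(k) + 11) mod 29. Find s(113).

5

Computing terms: s(0) = 1,  s(1) = 5,  s(2) = 10,  s(3) = 9,  s(4) = 15,  s(5) = 8,  s(6) = 21,  s(7) = 1.
The sequence repeats with period 7.
(113 - 0) mod 7 = 1, so s(113) = s(1) = 5.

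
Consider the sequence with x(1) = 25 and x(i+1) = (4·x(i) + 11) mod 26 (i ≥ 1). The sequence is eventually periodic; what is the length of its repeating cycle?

6

x(1) = 25,  x(2) = 7,  x(3) = 13,  x(4) = 11,  x(5) = 3,  x(6) = 23,  x(7) = 25.
Since x(7) = x(1) = 25, the sequence is periodic with period 6.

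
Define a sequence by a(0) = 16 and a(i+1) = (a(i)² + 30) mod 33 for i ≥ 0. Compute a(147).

28

Computing terms: a(0) = 16,  a(1) = 22,  a(2) = 19,  a(3) = 28,  a(4) = 22.
Since a(4) = a(1) = 22, the sequence is eventually periodic: after a pre-period of length 1 it cycles with period 3.
For i ≥ 1, a(i) depends only on (i - 1) mod 3. (147 - 1) mod 3 = 2, so a(147) = a(3) = 28.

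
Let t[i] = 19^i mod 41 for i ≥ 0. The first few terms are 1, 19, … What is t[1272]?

10

t[0] = 1, t[1] = 19, t[2] = 33, t[3] = 12, t[4] = 23, t[5] = 27, t[6] = 21, t[7] = 30, t[8] = 37, t[9] = 6, t[10] = 32, t[11] = 34, t[12] = 31, t[13] = 15, t[14] = 39, t[15] = 3, t[16] = 16, t[17] = 17, t[18] = 36, t[19] = 28, t[20] = 40, t[21] = 22, t[22] = 8, t[23] = 29, t[24] = 18, t[25] = 14, t[26] = 20, t[27] = 11, t[28] = 4, t[29] = 35, t[30] = 9, t[31] = 7, t[32] = 10, t[33] = 26, t[34] = 2, t[35] = 38, t[36] = 25, t[37] = 24, t[38] = 5, t[39] = 13, t[40] = 1.
Since t[40] = t[0] = 1, the sequence is periodic with period 40.
So t[1272] = t[0 + ((1272-0) mod 40)] = t[32] = 10.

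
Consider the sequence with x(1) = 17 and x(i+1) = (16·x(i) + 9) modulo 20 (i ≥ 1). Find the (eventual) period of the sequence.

5

Computing terms: x(1) = 17, x(2) = 1, x(3) = 5, x(4) = 9, x(5) = 13, x(6) = 17.
Since x(6) = x(1) = 17, the sequence is periodic with period 5.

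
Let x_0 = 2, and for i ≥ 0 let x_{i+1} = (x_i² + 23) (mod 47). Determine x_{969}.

41

Listing terms: x_0 = 2; x_1 = 27; x_2 = 0; x_3 = 23; x_4 = 35; x_5 = 26; x_6 = 41; x_7 = 12; x_8 = 26.
Since x_8 = x_5 = 26, the sequence is eventually periodic: after a pre-period of length 5 it cycles with period 3.
For i ≥ 5, x_i depends only on (i - 5) mod 3. (969 - 5) mod 3 = 1, so x_{969} = x_6 = 41.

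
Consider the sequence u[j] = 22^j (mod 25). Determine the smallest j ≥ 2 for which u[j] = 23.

Listing terms: u[1] = 22; u[2] = 9; u[3] = 23; u[4] = 6; u[5] = 7; u[6] = 4; u[7] = 13; u[8] = 11; u[9] = 17; u[10] = 24; u[11] = 3; u[12] = 16; u[13] = 2; u[14] = 19; u[15] = 18; u[16] = 21; u[17] = 12; u[18] = 14; u[19] = 8; u[20] = 1; u[21] = 22.
Since u[21] = u[1] = 22, the sequence is periodic with period 20.
The value 23 first appears (with j ≥ 2) at u[3].

3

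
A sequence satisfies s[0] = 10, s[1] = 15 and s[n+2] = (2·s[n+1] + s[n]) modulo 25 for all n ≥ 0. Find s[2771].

Computing terms: s[0] = 10,  s[1] = 15,  s[2] = 15,  s[3] = 20,  s[4] = 5,  s[5] = 5,  s[6] = 15,  s[7] = 10,  s[8] = 10,  s[9] = 5,  s[10] = 20,  s[11] = 20,  s[12] = 10,  s[13] = 15.
Since (s[12], s[13]) = (s[0], s[1]) = (10, 15) (two consecutive terms determine the rest), the sequence is periodic with period 12.
So s[2771] = s[0 + ((2771-0) mod 12)] = s[11] = 20.

20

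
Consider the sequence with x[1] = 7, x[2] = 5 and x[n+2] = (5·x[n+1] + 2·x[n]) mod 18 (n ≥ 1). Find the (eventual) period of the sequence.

3

x[1] = 7,  x[2] = 5,  x[3] = 3,  x[4] = 7,  x[5] = 5.
The sequence repeats with period 3.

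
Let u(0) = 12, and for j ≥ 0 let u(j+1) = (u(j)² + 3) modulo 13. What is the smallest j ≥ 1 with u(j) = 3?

Computing terms: u(0) = 12,  u(1) = 4,  u(2) = 6,  u(3) = 0,  u(4) = 3,  u(5) = 12.
The sequence repeats with period 5.
The value 3 first appears (with j ≥ 1) at u(4).

4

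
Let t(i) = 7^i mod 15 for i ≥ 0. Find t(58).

4

Listing terms: t(0) = 1; t(1) = 7; t(2) = 4; t(3) = 13; t(4) = 1.
The sequence repeats with period 4.
(58 - 0) mod 4 = 2, so t(58) = t(2) = 4.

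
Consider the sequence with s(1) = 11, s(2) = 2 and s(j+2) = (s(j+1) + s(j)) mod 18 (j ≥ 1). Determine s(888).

Computing terms: s(1) = 11,  s(2) = 2,  s(3) = 13,  s(4) = 15,  s(5) = 10,  s(6) = 7,  s(7) = 17,  s(8) = 6,  s(9) = 5,  s(10) = 11,  s(11) = 16,  s(12) = 9,  s(13) = 7,  s(14) = 16,  s(15) = 5,  s(16) = 3,  s(17) = 8,  s(18) = 11,  s(19) = 1,  s(20) = 12,  s(21) = 13,  s(22) = 7,  s(23) = 2,  s(24) = 9,  s(25) = 11,  s(26) = 2.
Since (s(25), s(26)) = (s(1), s(2)) = (11, 2) (two consecutive terms determine the rest), the sequence is periodic with period 24.
(888 - 1) mod 24 = 23, so s(888) = s(24) = 9.

9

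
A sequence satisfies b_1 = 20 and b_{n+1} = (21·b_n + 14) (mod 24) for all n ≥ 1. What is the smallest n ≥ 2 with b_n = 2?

2

We have b_1 = 20,  b_2 = 2,  b_3 = 8,  b_4 = 14,  b_5 = 20.
The sequence repeats with period 4.
The value 2 first appears (with n ≥ 2) at b_2.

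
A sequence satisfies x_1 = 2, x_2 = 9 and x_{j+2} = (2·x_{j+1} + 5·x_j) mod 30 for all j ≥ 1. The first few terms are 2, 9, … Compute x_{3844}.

Computing terms: x_1 = 2; x_2 = 9; x_3 = 28; x_4 = 11; x_5 = 12; x_6 = 19; x_7 = 8; x_8 = 21; x_9 = 22; x_{10} = 29; x_{11} = 18; x_{12} = 1; x_{13} = 2; x_{14} = 9.
Since (x_{13}, x_{14}) = (x_1, x_2) = (2, 9) (two consecutive terms determine the rest), the sequence is periodic with period 12.
So x_{3844} = x_{1 + ((3844-1) mod 12)} = x_4 = 11.

11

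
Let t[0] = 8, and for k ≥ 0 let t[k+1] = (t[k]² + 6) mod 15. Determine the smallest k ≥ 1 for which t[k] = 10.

1

Computing terms: t[0] = 8,  t[1] = 10,  t[2] = 1,  t[3] = 7,  t[4] = 10.
Since t[4] = t[1] = 10, the sequence is eventually periodic: after a pre-period of length 1 it cycles with period 3.
The value 10 first appears (with k ≥ 1) at t[1].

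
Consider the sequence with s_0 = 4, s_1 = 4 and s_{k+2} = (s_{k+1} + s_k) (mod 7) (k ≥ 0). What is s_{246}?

Listing terms: s_0 = 4; s_1 = 4; s_2 = 1; s_3 = 5; s_4 = 6; s_5 = 4; s_6 = 3; s_7 = 0; s_8 = 3; s_9 = 3; s_{10} = 6; s_{11} = 2; s_{12} = 1; s_{13} = 3; s_{14} = 4; s_{15} = 0; s_{16} = 4; s_{17} = 4.
Since (s_{16}, s_{17}) = (s_0, s_1) = (4, 4) (two consecutive terms determine the rest), the sequence is periodic with period 16.
So s_{246} = s_{0 + ((246-0) mod 16)} = s_6 = 3.

3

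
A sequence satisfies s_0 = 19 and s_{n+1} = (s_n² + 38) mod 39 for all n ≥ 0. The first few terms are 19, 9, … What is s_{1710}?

s_0 = 19; s_1 = 9; s_2 = 2; s_3 = 3; s_4 = 8; s_5 = 24; s_6 = 29; s_7 = 21; s_8 = 11; s_9 = 3.
Since s_9 = s_3 = 3, the sequence is eventually periodic: after a pre-period of length 3 it cycles with period 6.
For n ≥ 3, s_n depends only on (n - 3) mod 6. (1710 - 3) mod 6 = 3, so s_{1710} = s_6 = 29.

29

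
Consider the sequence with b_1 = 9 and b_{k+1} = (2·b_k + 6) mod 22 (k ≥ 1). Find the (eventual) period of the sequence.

Listing terms: b_1 = 9, b_2 = 2, b_3 = 10, b_4 = 4, b_5 = 14, b_6 = 12, b_7 = 8, b_8 = 0, b_9 = 6, b_{10} = 18, b_{11} = 20, b_{12} = 2.
Since b_{12} = b_2 = 2, the sequence is eventually periodic: after a pre-period of length 1 it cycles with period 10.

10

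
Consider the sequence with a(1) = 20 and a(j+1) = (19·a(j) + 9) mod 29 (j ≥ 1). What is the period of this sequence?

28

We have a(1) = 20, a(2) = 12, a(3) = 5, a(4) = 17, a(5) = 13, a(6) = 24, a(7) = 1, a(8) = 28, a(9) = 19, a(10) = 22, a(11) = 21, a(12) = 2, a(13) = 18, a(14) = 3, a(15) = 8, a(16) = 16, a(17) = 23, a(18) = 11, a(19) = 15, a(20) = 4, a(21) = 27, a(22) = 0, a(23) = 9, a(24) = 6, a(25) = 7, a(26) = 26, a(27) = 10, a(28) = 25, a(29) = 20.
The sequence repeats with period 28.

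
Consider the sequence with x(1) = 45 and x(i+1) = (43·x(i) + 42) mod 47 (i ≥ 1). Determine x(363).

Listing terms: x(1) = 45; x(2) = 3; x(3) = 30; x(4) = 16; x(5) = 25; x(6) = 36; x(7) = 39; x(8) = 27; x(9) = 28; x(10) = 24; x(11) = 40; x(12) = 23; x(13) = 44; x(14) = 7; x(15) = 14; x(16) = 33; x(17) = 4; x(18) = 26; x(19) = 32; x(20) = 8; x(21) = 10; x(22) = 2; x(23) = 34; x(24) = 0; x(25) = 42; x(26) = 15; x(27) = 29; x(28) = 20; x(29) = 9; x(30) = 6; x(31) = 18; x(32) = 17; x(33) = 21; x(34) = 5; x(35) = 22; x(36) = 1; x(37) = 38; x(38) = 31; x(39) = 12; x(40) = 41; x(41) = 19; x(42) = 13; x(43) = 37; x(44) = 35; x(45) = 43; x(46) = 11; x(47) = 45.
The sequence repeats with period 46.
So x(363) = x(1 + ((363-1) mod 46)) = x(41) = 19.

19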